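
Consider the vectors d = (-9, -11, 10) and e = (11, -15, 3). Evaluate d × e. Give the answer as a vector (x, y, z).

(117, 137, 256)

i: (-11)·3 - 10·(-15) = -33 - (-150) = 117
j: 10·11 - (-9)·3 = 110 - (-27) = 137
k: (-9)·(-15) - (-11)·11 = 135 - (-121) = 256
d × e = (117, 137, 256)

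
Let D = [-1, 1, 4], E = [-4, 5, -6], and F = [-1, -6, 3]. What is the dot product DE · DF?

-18

DE = E − D = (-3, 4, -10)
DF = F − D = (0, -7, -1)
DE · DF = (-3)·0 + 4·(-7) + (-10)·(-1) = 0 - 28 + 10 = -18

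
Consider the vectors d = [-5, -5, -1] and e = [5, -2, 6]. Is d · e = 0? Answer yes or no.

no

d · e = (-5)·5 + (-5)·(-2) + (-1)·6 = -25 + 10 - 6 = -21
Nonzero, so the vectors are not orthogonal.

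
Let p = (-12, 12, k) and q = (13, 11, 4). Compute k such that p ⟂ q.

p · q = (-12)·13 + 12·11 + k·4 = -24 + 4k
Set equal to 0: 4k = 24, so k = 6.

6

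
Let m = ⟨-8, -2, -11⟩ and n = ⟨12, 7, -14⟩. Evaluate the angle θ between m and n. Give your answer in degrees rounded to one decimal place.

80.7

m · n = (-8)·12 + (-2)·7 + (-11)·(-14) = -96 - 14 + 154 = 44
|m|² = 64 + 4 + 121 = 189,  |m| = √189 ≈ 13.747727
|n|² = 144 + 49 + 196 = 389,  |n| = √389 ≈ 19.723083
cos θ = 44 / (13.747727 · 19.723083) ≈ 0.16227
θ = arccos(0.16227) ≈ 80.7°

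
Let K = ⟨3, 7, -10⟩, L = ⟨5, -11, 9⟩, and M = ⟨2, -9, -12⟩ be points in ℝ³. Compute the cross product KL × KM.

KL = (2, -18, 19)
KM = (-1, -16, -2)
i: (-18)·(-2) - 19·(-16) = 36 - (-304) = 340
j: 19·(-1) - 2·(-2) = -19 - (-4) = -15
k: 2·(-16) - (-18)·(-1) = -32 - 18 = -50
KL × KM = (340, -15, -50)

(340, -15, -50)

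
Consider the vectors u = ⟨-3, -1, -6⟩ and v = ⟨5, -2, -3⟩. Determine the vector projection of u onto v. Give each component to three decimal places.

(0.658, -0.263, -0.395)

u · v = (-3)·5 + (-1)·(-2) + (-6)·(-3) = -15 + 2 + 18 = 5
|v|² = 25 + 4 + 9 = 38
proj_v u = (5/38) · (5, -2, -3) ≈ (0.658, -0.263, -0.395)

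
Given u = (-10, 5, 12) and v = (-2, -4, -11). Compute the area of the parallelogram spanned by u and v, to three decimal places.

143.196

i: 5·(-11) - 12·(-4) = -55 - (-48) = -7
j: 12·(-2) - (-10)·(-11) = -24 - 110 = -134
k: (-10)·(-4) - 5·(-2) = 40 - (-10) = 50
u × v = (-7, -134, 50)
|u × v| = √((-7)² + (-134)² + 50²) = √20505 ≈ 143.1957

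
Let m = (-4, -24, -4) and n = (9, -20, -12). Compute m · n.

492

m · n = (-4)·9 + (-24)·(-20) + (-4)·(-12) = -36 + 480 + 48 = 492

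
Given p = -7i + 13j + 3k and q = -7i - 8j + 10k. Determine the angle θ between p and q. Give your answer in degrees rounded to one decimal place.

p · q = (-7)·(-7) + 13·(-8) + 3·10 = 49 - 104 + 30 = -25
|p|² = 49 + 169 + 9 = 227,  |p| = √227 ≈ 15.066519
|q|² = 49 + 64 + 100 = 213,  |q| = √213 ≈ 14.594520
cos θ = -25 / (15.066519 · 14.594520) ≈ -0.11369
θ = arccos(-0.11369) ≈ 96.5°

96.5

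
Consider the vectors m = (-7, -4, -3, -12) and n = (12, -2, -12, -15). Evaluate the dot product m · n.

140

m · n = (-7)·12 + (-4)·(-2) + (-3)·(-12) + (-12)·(-15) = -84 + 8 + 36 + 180 = 140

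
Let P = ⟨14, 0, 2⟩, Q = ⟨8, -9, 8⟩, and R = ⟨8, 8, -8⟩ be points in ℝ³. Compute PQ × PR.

PQ = (-6, -9, 6)
PR = (-6, 8, -10)
i: (-9)·(-10) - 6·8 = 90 - 48 = 42
j: 6·(-6) - (-6)·(-10) = -36 - 60 = -96
k: (-6)·8 - (-9)·(-6) = -48 - 54 = -102
PQ × PR = (42, -96, -102)

(42, -96, -102)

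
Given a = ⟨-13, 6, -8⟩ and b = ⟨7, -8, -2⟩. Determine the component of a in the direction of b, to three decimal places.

-11.371

a · b = (-13)·7 + 6·(-8) + (-8)·(-2) = -91 - 48 + 16 = -123
|b| = √(49 + 64 + 4) = √117 ≈ 10.8167
comp_b a = -123 / √117 ≈ -11.371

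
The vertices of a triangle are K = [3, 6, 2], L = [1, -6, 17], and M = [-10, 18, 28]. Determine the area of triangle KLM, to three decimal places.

KL = (-2, -12, 15),  KM = (-13, 12, 26)
i: (-12)·26 - 15·12 = -312 - 180 = -492
j: 15·(-13) - (-2)·26 = -195 - (-52) = -143
k: (-2)·12 - (-12)·(-13) = -24 - 156 = -180
KL × KM = (-492, -143, -180)
|KL × KM| = √294913 ≈ 543.0589
area = ½ · 543.0589 ≈ 271.529

271.529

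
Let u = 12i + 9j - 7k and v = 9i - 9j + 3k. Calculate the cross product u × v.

(-36, -99, -189)

i: 9·3 - (-7)·(-9) = 27 - 63 = -36
j: (-7)·9 - 12·3 = -63 - 36 = -99
k: 12·(-9) - 9·9 = -108 - 81 = -189
u × v = (-36, -99, -189)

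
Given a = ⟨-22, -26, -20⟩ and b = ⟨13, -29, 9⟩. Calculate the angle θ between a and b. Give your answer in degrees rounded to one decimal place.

a · b = (-22)·13 + (-26)·(-29) + (-20)·9 = -286 + 754 - 180 = 288
|a|² = 484 + 676 + 400 = 1560,  |a| = √1560 ≈ 39.496835
|b|² = 169 + 841 + 81 = 1091,  |b| = √1091 ≈ 33.030289
cos θ = 288 / (39.496835 · 33.030289) ≈ 0.22076
θ = arccos(0.22076) ≈ 77.2°

77.2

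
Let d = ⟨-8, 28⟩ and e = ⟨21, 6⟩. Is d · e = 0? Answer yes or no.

yes

d · e = (-8)·21 + 28·6 = -168 + 168 = 0
Zero, so the vectors are orthogonal.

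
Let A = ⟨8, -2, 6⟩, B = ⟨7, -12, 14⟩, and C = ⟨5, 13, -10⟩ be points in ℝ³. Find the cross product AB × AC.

AB = (-1, -10, 8)
AC = (-3, 15, -16)
i: (-10)·(-16) - 8·15 = 160 - 120 = 40
j: 8·(-3) - (-1)·(-16) = -24 - 16 = -40
k: (-1)·15 - (-10)·(-3) = -15 - 30 = -45
AB × AC = (40, -40, -45)

(40, -40, -45)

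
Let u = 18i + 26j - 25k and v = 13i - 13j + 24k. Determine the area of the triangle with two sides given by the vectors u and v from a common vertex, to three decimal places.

497.402

i: 26·24 - (-25)·(-13) = 624 - 325 = 299
j: (-25)·13 - 18·24 = -325 - 432 = -757
k: 18·(-13) - 26·13 = -234 - 338 = -572
u × v = (299, -757, -572)
|u × v| = √(299² + (-757)² + (-572)²) = √989634 ≈ 994.8035
area = ½ · 994.8035 ≈ 497.402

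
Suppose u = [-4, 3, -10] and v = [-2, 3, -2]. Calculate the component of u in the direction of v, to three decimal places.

u · v = (-4)·(-2) + 3·3 + (-10)·(-2) = 8 + 9 + 20 = 37
|v| = √(4 + 9 + 4) = √17 ≈ 4.1231
comp_v u = 37 / √17 ≈ 8.974

8.974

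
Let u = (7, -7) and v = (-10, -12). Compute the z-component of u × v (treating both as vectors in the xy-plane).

7·(-12) - (-7)·(-10) = -84 - 70 = -154

-154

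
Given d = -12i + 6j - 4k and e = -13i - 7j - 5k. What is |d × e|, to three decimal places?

i: 6·(-5) - (-4)·(-7) = -30 - 28 = -58
j: (-4)·(-13) - (-12)·(-5) = 52 - 60 = -8
k: (-12)·(-7) - 6·(-13) = 84 - (-78) = 162
d × e = (-58, -8, 162)
|d × e| = √((-58)² + (-8)² + 162²) = √29672 ≈ 172.2556

172.256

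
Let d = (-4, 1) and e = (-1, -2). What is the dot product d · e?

d · e = (-4)·(-1) + 1·(-2) = 4 - 2 = 2

2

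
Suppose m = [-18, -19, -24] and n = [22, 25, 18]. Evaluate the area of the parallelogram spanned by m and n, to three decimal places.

i: (-19)·18 - (-24)·25 = -342 - (-600) = 258
j: (-24)·22 - (-18)·18 = -528 - (-324) = -204
k: (-18)·25 - (-19)·22 = -450 - (-418) = -32
m × n = (258, -204, -32)
|m × n| = √(258² + (-204)² + (-32)²) = √109204 ≈ 330.4603

330.460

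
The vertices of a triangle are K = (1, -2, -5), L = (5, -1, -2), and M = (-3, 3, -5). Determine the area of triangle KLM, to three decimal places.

15.370

KL = (4, 1, 3),  KM = (-4, 5, 0)
i: 1·0 - 3·5 = 0 - 15 = -15
j: 3·(-4) - 4·0 = -12 - 0 = -12
k: 4·5 - 1·(-4) = 20 - (-4) = 24
KL × KM = (-15, -12, 24)
|KL × KM| = √945 ≈ 30.7409
area = ½ · 30.7409 ≈ 15.370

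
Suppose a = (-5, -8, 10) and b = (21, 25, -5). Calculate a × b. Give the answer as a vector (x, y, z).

i: (-8)·(-5) - 10·25 = 40 - 250 = -210
j: 10·21 - (-5)·(-5) = 210 - 25 = 185
k: (-5)·25 - (-8)·21 = -125 - (-168) = 43
a × b = (-210, 185, 43)

(-210, 185, 43)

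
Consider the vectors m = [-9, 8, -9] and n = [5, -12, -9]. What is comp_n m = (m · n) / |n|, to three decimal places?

m · n = (-9)·5 + 8·(-12) + (-9)·(-9) = -45 - 96 + 81 = -60
|n| = √(25 + 144 + 81) = √250 ≈ 15.8114
comp_n m = -60 / √250 ≈ -3.795

-3.795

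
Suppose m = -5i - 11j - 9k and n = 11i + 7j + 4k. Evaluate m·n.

-168

m · n = (-5)·11 + (-11)·7 + (-9)·4 = -55 - 77 - 36 = -168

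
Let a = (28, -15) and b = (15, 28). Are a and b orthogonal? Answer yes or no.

yes

a · b = 28·15 + (-15)·28 = 420 - 420 = 0
Zero, so the vectors are orthogonal.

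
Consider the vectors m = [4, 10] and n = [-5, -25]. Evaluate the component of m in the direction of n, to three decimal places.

m · n = 4·(-5) + 10·(-25) = -20 - 250 = -270
|n| = √(25 + 625) = √650 ≈ 25.4951
comp_n m = -270 / √650 ≈ -10.590

-10.590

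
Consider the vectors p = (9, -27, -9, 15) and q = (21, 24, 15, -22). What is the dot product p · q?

-924

p · q = 9·21 + (-27)·24 + (-9)·15 + 15·(-22) = 189 - 648 - 135 - 330 = -924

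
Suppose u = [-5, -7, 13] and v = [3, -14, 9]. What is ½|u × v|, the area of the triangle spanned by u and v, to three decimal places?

i: (-7)·9 - 13·(-14) = -63 - (-182) = 119
j: 13·3 - (-5)·9 = 39 - (-45) = 84
k: (-5)·(-14) - (-7)·3 = 70 - (-21) = 91
u × v = (119, 84, 91)
|u × v| = √(119² + 84² + 91²) = √29498 ≈ 171.7498
area = ½ · 171.7498 ≈ 85.875

85.875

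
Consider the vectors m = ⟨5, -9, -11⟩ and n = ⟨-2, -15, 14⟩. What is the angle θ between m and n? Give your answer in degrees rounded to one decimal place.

m · n = 5·(-2) + (-9)·(-15) + (-11)·14 = -10 + 135 - 154 = -29
|m|² = 25 + 81 + 121 = 227,  |m| = √227 ≈ 15.066519
|n|² = 4 + 225 + 196 = 425,  |n| = √425 ≈ 20.615528
cos θ = -29 / (15.066519 · 20.615528) ≈ -0.09337
θ = arccos(-0.09337) ≈ 95.4°

95.4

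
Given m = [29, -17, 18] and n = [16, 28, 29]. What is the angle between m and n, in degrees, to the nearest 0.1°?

m · n = 29·16 + (-17)·28 + 18·29 = 464 - 476 + 522 = 510
|m|² = 841 + 289 + 324 = 1454,  |m| = √1454 ≈ 38.131352
|n|² = 256 + 784 + 841 = 1881,  |n| = √1881 ≈ 43.370497
cos θ = 510 / (38.131352 · 43.370497) ≈ 0.30839
θ = arccos(0.30839) ≈ 72.0°

72.0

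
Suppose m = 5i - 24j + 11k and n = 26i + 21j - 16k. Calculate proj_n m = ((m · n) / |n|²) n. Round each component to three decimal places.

(-10.415, -8.412, 6.409)

m · n = 5·26 + (-24)·21 + 11·(-16) = 130 - 504 - 176 = -550
|n|² = 676 + 441 + 256 = 1373
proj_n m = (-550/1373) · (26, 21, -16) ≈ (-10.415, -8.412, 6.409)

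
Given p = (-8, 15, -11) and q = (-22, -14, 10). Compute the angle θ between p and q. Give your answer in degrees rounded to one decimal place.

104.8

p · q = (-8)·(-22) + 15·(-14) + (-11)·10 = 176 - 210 - 110 = -144
|p|² = 64 + 225 + 121 = 410,  |p| = √410 ≈ 20.248457
|q|² = 484 + 196 + 100 = 780,  |q| = √780 ≈ 27.928480
cos θ = -144 / (20.248457 · 27.928480) ≈ -0.25464
θ = arccos(-0.25464) ≈ 104.8°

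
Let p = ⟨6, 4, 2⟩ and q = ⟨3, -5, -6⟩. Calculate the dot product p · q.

p · q = 6·3 + 4·(-5) + 2·(-6) = 18 - 20 - 12 = -14

-14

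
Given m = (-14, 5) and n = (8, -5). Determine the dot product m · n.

m · n = (-14)·8 + 5·(-5) = -112 - 25 = -137

-137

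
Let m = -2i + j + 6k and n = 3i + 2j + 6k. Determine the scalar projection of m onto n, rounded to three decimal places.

m · n = (-2)·3 + 1·2 + 6·6 = -6 + 2 + 36 = 32
|n| = √(9 + 4 + 36) = √49 ≈ 7.0000
comp_n m = 32 / √49 ≈ 4.571

4.571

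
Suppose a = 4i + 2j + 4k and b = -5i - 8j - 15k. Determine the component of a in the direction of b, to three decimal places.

a · b = 4·(-5) + 2·(-8) + 4·(-15) = -20 - 16 - 60 = -96
|b| = √(25 + 64 + 225) = √314 ≈ 17.7200
comp_b a = -96 / √314 ≈ -5.418

-5.418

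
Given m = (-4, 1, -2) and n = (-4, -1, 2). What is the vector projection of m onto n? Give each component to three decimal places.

(-2.095, -0.524, 1.048)

m · n = (-4)·(-4) + 1·(-1) + (-2)·2 = 16 - 1 - 4 = 11
|n|² = 16 + 1 + 4 = 21
proj_n m = (11/21) · (-4, -1, 2) ≈ (-2.095, -0.524, 1.048)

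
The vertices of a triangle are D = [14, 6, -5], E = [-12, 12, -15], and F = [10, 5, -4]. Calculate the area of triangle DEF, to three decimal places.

DE = (-26, 6, -10),  DF = (-4, -1, 1)
i: 6·1 - (-10)·(-1) = 6 - 10 = -4
j: (-10)·(-4) - (-26)·1 = 40 - (-26) = 66
k: (-26)·(-1) - 6·(-4) = 26 - (-24) = 50
DE × DF = (-4, 66, 50)
|DE × DF| = √6872 ≈ 82.8975
area = ½ · 82.8975 ≈ 41.449

41.449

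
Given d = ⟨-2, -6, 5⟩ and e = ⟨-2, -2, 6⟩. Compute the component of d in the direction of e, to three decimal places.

6.935

d · e = (-2)·(-2) + (-6)·(-2) + 5·6 = 4 + 12 + 30 = 46
|e| = √(4 + 4 + 36) = √44 ≈ 6.6332
comp_e d = 46 / √44 ≈ 6.935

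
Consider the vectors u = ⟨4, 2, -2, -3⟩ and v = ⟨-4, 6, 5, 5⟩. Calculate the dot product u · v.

-29

u · v = 4·(-4) + 2·6 + (-2)·5 + (-3)·5 = -16 + 12 - 10 - 15 = -29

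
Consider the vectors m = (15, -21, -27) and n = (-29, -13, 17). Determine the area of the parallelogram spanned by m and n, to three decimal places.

1194.347

i: (-21)·17 - (-27)·(-13) = -357 - 351 = -708
j: (-27)·(-29) - 15·17 = 783 - 255 = 528
k: 15·(-13) - (-21)·(-29) = -195 - 609 = -804
m × n = (-708, 528, -804)
|m × n| = √((-708)² + 528² + (-804)²) = √1426464 ≈ 1194.3467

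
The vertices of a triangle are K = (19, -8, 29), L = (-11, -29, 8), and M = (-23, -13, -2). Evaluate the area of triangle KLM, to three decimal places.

KL = (-30, -21, -21),  KM = (-42, -5, -31)
i: (-21)·(-31) - (-21)·(-5) = 651 - 105 = 546
j: (-21)·(-42) - (-30)·(-31) = 882 - 930 = -48
k: (-30)·(-5) - (-21)·(-42) = 150 - 882 = -732
KL × KM = (546, -48, -732)
|KL × KM| = √836244 ≈ 914.4638
area = ½ · 914.4638 ≈ 457.232

457.232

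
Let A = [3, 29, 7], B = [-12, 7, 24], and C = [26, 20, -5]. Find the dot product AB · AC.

-351

AB = B − A = (-15, -22, 17)
AC = C − A = (23, -9, -12)
AB · AC = (-15)·23 + (-22)·(-9) + 17·(-12) = -345 + 198 - 204 = -351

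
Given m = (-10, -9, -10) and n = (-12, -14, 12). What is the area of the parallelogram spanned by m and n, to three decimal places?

346.595

i: (-9)·12 - (-10)·(-14) = -108 - 140 = -248
j: (-10)·(-12) - (-10)·12 = 120 - (-120) = 240
k: (-10)·(-14) - (-9)·(-12) = 140 - 108 = 32
m × n = (-248, 240, 32)
|m × n| = √((-248)² + 240² + 32²) = √120128 ≈ 346.5949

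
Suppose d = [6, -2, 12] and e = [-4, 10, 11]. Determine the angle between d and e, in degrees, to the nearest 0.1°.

65.1

d · e = 6·(-4) + (-2)·10 + 12·11 = -24 - 20 + 132 = 88
|d|² = 36 + 4 + 144 = 184,  |d| = √184 ≈ 13.564660
|e|² = 16 + 100 + 121 = 237,  |e| = √237 ≈ 15.394804
cos θ = 88 / (13.564660 · 15.394804) ≈ 0.42140
θ = arccos(0.42140) ≈ 65.1°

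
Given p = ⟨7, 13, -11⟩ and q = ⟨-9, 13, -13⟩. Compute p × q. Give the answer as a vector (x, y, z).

(-26, 190, 208)

i: 13·(-13) - (-11)·13 = -169 - (-143) = -26
j: (-11)·(-9) - 7·(-13) = 99 - (-91) = 190
k: 7·13 - 13·(-9) = 91 - (-117) = 208
p × q = (-26, 190, 208)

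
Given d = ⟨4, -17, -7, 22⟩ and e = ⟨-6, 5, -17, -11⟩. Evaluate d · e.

-232

d · e = 4·(-6) + (-17)·5 + (-7)·(-17) + 22·(-11) = -24 - 85 + 119 - 242 = -232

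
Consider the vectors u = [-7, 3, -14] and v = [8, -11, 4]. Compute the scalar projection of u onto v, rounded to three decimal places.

u · v = (-7)·8 + 3·(-11) + (-14)·4 = -56 - 33 - 56 = -145
|v| = √(64 + 121 + 16) = √201 ≈ 14.1774
comp_v u = -145 / √201 ≈ -10.228

-10.228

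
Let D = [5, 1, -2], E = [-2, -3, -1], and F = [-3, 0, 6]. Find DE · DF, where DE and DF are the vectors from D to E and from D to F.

DE = E − D = (-7, -4, 1)
DF = F − D = (-8, -1, 8)
DE · DF = (-7)·(-8) + (-4)·(-1) + 1·8 = 56 + 4 + 8 = 68

68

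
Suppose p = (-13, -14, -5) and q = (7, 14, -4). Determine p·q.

p · q = (-13)·7 + (-14)·14 + (-5)·(-4) = -91 - 196 + 20 = -267

-267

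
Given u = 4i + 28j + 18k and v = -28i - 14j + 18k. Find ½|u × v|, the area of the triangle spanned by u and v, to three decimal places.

i: 28·18 - 18·(-14) = 504 - (-252) = 756
j: 18·(-28) - 4·18 = -504 - 72 = -576
k: 4·(-14) - 28·(-28) = -56 - (-784) = 728
u × v = (756, -576, 728)
|u × v| = √(756² + (-576)² + 728²) = √1433296 ≈ 1197.2034
area = ½ · 1197.2034 ≈ 598.602

598.602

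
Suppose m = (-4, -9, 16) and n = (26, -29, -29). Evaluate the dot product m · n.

-307

m · n = (-4)·26 + (-9)·(-29) + 16·(-29) = -104 + 261 - 464 = -307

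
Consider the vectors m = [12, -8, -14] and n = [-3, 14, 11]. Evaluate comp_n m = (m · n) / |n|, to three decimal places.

m · n = 12·(-3) + (-8)·14 + (-14)·11 = -36 - 112 - 154 = -302
|n| = √(9 + 196 + 121) = √326 ≈ 18.0555
comp_n m = -302 / √326 ≈ -16.726

-16.726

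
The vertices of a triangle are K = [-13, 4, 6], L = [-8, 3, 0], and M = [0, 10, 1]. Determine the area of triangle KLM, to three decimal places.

KL = (5, -1, -6),  KM = (13, 6, -5)
i: (-1)·(-5) - (-6)·6 = 5 - (-36) = 41
j: (-6)·13 - 5·(-5) = -78 - (-25) = -53
k: 5·6 - (-1)·13 = 30 - (-13) = 43
KL × KM = (41, -53, 43)
|KL × KM| = √6339 ≈ 79.6178
area = ½ · 79.6178 ≈ 39.809

39.809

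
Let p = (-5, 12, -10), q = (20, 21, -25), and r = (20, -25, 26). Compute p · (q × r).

q × r:
i: 21·26 - (-25)·(-25) = 546 - 625 = -79
j: (-25)·20 - 20·26 = -500 - 520 = -1020
k: 20·(-25) - 21·20 = -500 - 420 = -920
q × r = (-79, -1020, -920)
p · (q × r) = (-5)·(-79) + 12·(-1020) + (-10)·(-920) = 395 - 12240 + 9200 = -2645

-2645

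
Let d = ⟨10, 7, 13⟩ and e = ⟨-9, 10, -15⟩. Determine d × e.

i: 7·(-15) - 13·10 = -105 - 130 = -235
j: 13·(-9) - 10·(-15) = -117 - (-150) = 33
k: 10·10 - 7·(-9) = 100 - (-63) = 163
d × e = (-235, 33, 163)

(-235, 33, 163)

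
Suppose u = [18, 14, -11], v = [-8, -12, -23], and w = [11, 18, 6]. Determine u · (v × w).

3418

v × w:
i: (-12)·6 - (-23)·18 = -72 - (-414) = 342
j: (-23)·11 - (-8)·6 = -253 - (-48) = -205
k: (-8)·18 - (-12)·11 = -144 - (-132) = -12
v × w = (342, -205, -12)
u · (v × w) = 18·342 + 14·(-205) + (-11)·(-12) = 6156 - 2870 + 132 = 3418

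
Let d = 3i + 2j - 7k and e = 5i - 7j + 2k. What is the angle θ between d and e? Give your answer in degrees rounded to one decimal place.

100.8

d · e = 3·5 + 2·(-7) + (-7)·2 = 15 - 14 - 14 = -13
|d|² = 9 + 4 + 49 = 62,  |d| = √62 ≈ 7.874008
|e|² = 25 + 49 + 4 = 78,  |e| = √78 ≈ 8.831761
cos θ = -13 / (7.874008 · 8.831761) ≈ -0.18694
θ = arccos(-0.18694) ≈ 100.8°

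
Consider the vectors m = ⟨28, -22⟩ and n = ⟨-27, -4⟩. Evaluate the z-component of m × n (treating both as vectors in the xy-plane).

28·(-4) - (-22)·(-27) = -112 - 594 = -706

-706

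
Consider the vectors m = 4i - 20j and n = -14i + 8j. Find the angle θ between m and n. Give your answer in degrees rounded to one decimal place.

131.1

m · n = 4·(-14) + (-20)·8 = -56 - 160 = -216
|m|² = 16 + 400 = 416,  |m| = √416 ≈ 20.396078
|n|² = 196 + 64 = 260,  |n| = √260 ≈ 16.124515
cos θ = -216 / (20.396078 · 16.124515) ≈ -0.65678
θ = arccos(-0.65678) ≈ 131.1°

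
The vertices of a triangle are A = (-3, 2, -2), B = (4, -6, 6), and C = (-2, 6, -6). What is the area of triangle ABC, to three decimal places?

AB = (7, -8, 8),  AC = (1, 4, -4)
i: (-8)·(-4) - 8·4 = 32 - 32 = 0
j: 8·1 - 7·(-4) = 8 - (-28) = 36
k: 7·4 - (-8)·1 = 28 - (-8) = 36
AB × AC = (0, 36, 36)
|AB × AC| = √2592 ≈ 50.9117
area = ½ · 50.9117 ≈ 25.456

25.456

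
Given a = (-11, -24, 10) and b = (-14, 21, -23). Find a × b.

i: (-24)·(-23) - 10·21 = 552 - 210 = 342
j: 10·(-14) - (-11)·(-23) = -140 - 253 = -393
k: (-11)·21 - (-24)·(-14) = -231 - 336 = -567
a × b = (342, -393, -567)

(342, -393, -567)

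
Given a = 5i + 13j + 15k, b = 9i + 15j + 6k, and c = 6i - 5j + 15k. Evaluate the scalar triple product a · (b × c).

-2037

b × c:
i: 15·15 - 6·(-5) = 225 - (-30) = 255
j: 6·6 - 9·15 = 36 - 135 = -99
k: 9·(-5) - 15·6 = -45 - 90 = -135
b × c = (255, -99, -135)
a · (b × c) = 5·255 + 13·(-99) + 15·(-135) = 1275 - 1287 - 2025 = -2037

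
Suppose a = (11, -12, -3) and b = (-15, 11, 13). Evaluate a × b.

i: (-12)·13 - (-3)·11 = -156 - (-33) = -123
j: (-3)·(-15) - 11·13 = 45 - 143 = -98
k: 11·11 - (-12)·(-15) = 121 - 180 = -59
a × b = (-123, -98, -59)

(-123, -98, -59)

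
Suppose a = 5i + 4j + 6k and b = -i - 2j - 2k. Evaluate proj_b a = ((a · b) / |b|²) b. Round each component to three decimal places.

(2.778, 5.556, 5.556)

a · b = 5·(-1) + 4·(-2) + 6·(-2) = -5 - 8 - 12 = -25
|b|² = 1 + 4 + 4 = 9
proj_b a = (-25/9) · (-1, -2, -2) ≈ (2.778, 5.556, 5.556)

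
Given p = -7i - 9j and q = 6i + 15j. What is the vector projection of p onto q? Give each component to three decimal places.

p · q = (-7)·6 + (-9)·15 = -42 - 135 = -177
|q|² = 36 + 225 = 261
proj_q p = (-177/261) · (6, 15) ≈ (-4.069, -10.172)

(-4.069, -10.172)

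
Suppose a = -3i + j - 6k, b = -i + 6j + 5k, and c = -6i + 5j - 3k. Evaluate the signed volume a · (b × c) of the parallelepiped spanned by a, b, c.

-90

b × c:
i: 6·(-3) - 5·5 = -18 - 25 = -43
j: 5·(-6) - (-1)·(-3) = -30 - 3 = -33
k: (-1)·5 - 6·(-6) = -5 - (-36) = 31
b × c = (-43, -33, 31)
a · (b × c) = (-3)·(-43) + 1·(-33) + (-6)·31 = 129 - 33 - 186 = -90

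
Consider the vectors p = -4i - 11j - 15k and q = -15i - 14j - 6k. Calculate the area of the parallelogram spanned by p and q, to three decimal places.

i: (-11)·(-6) - (-15)·(-14) = 66 - 210 = -144
j: (-15)·(-15) - (-4)·(-6) = 225 - 24 = 201
k: (-4)·(-14) - (-11)·(-15) = 56 - 165 = -109
p × q = (-144, 201, -109)
|p × q| = √((-144)² + 201² + (-109)²) = √73018 ≈ 270.2184

270.218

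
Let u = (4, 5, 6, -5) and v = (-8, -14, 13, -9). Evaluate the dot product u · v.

21

u · v = 4·(-8) + 5·(-14) + 6·13 + (-5)·(-9) = -32 - 70 + 78 + 45 = 21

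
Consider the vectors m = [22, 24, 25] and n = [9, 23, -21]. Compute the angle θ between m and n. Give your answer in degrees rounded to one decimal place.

80.3

m · n = 22·9 + 24·23 + 25·(-21) = 198 + 552 - 525 = 225
|m|² = 484 + 576 + 625 = 1685,  |m| = √1685 ≈ 41.048752
|n|² = 81 + 529 + 441 = 1051,  |n| = √1051 ≈ 32.419130
cos θ = 225 / (41.048752 · 32.419130) ≈ 0.16908
θ = arccos(0.16908) ≈ 80.3°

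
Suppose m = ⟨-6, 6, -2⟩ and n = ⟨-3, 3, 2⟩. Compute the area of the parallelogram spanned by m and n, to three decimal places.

i: 6·2 - (-2)·3 = 12 - (-6) = 18
j: (-2)·(-3) - (-6)·2 = 6 - (-12) = 18
k: (-6)·3 - 6·(-3) = -18 - (-18) = 0
m × n = (18, 18, 0)
|m × n| = √(18² + 18² + 0²) = √648 ≈ 25.4558

25.456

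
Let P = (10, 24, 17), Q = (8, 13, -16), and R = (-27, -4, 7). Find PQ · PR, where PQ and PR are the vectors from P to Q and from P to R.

PQ = Q − P = (-2, -11, -33)
PR = R − P = (-37, -28, -10)
PQ · PR = (-2)·(-37) + (-11)·(-28) + (-33)·(-10) = 74 + 308 + 330 = 712

712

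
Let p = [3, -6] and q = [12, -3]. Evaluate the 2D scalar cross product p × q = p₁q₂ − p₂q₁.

3·(-3) - (-6)·12 = -9 - (-72) = 63

63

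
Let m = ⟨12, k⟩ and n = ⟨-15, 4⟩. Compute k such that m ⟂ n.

m · n = 12·(-15) + k·4 = -180 + 4k
Set equal to 0: 4k = 180, so k = 45.

45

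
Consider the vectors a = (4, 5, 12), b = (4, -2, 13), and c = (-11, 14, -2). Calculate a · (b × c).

b × c:
i: (-2)·(-2) - 13·14 = 4 - 182 = -178
j: 13·(-11) - 4·(-2) = -143 - (-8) = -135
k: 4·14 - (-2)·(-11) = 56 - 22 = 34
b × c = (-178, -135, 34)
a · (b × c) = 4·(-178) + 5·(-135) + 12·34 = -712 - 675 + 408 = -979

-979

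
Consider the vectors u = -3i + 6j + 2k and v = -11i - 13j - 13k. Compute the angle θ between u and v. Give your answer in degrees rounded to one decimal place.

118.3

u · v = (-3)·(-11) + 6·(-13) + 2·(-13) = 33 - 78 - 26 = -71
|u|² = 9 + 36 + 4 = 49,  |u| = √49 ≈ 7.000000
|v|² = 121 + 169 + 169 = 459,  |v| = √459 ≈ 21.424285
cos θ = -71 / (7.000000 · 21.424285) ≈ -0.47343
θ = arccos(-0.47343) ≈ 118.3°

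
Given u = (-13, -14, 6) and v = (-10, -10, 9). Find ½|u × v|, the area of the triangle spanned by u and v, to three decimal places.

i: (-14)·9 - 6·(-10) = -126 - (-60) = -66
j: 6·(-10) - (-13)·9 = -60 - (-117) = 57
k: (-13)·(-10) - (-14)·(-10) = 130 - 140 = -10
u × v = (-66, 57, -10)
|u × v| = √((-66)² + 57² + (-10)²) = √7705 ≈ 87.7781
area = ½ · 87.7781 ≈ 43.889

43.889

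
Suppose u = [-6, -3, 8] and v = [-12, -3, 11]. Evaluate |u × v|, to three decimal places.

36.125

i: (-3)·11 - 8·(-3) = -33 - (-24) = -9
j: 8·(-12) - (-6)·11 = -96 - (-66) = -30
k: (-6)·(-3) - (-3)·(-12) = 18 - 36 = -18
u × v = (-9, -30, -18)
|u × v| = √((-9)² + (-30)² + (-18)²) = √1305 ≈ 36.1248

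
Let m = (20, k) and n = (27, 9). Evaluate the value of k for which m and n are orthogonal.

m · n = 20·27 + k·9 = 540 + 9k
Set equal to 0: 9k = -540, so k = -60.

-60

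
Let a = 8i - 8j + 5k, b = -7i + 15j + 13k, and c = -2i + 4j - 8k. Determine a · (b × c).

b × c:
i: 15·(-8) - 13·4 = -120 - 52 = -172
j: 13·(-2) - (-7)·(-8) = -26 - 56 = -82
k: (-7)·4 - 15·(-2) = -28 - (-30) = 2
b × c = (-172, -82, 2)
a · (b × c) = 8·(-172) + (-8)·(-82) + 5·2 = -1376 + 656 + 10 = -710

-710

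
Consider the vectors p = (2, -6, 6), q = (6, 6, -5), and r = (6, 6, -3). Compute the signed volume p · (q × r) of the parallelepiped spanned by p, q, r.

96

q × r:
i: 6·(-3) - (-5)·6 = -18 - (-30) = 12
j: (-5)·6 - 6·(-3) = -30 - (-18) = -12
k: 6·6 - 6·6 = 36 - 36 = 0
q × r = (12, -12, 0)
p · (q × r) = 2·12 + (-6)·(-12) + 6·0 = 24 + 72 + 0 = 96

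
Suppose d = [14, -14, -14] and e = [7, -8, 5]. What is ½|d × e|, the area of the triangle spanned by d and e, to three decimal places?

i: (-14)·5 - (-14)·(-8) = -70 - 112 = -182
j: (-14)·7 - 14·5 = -98 - 70 = -168
k: 14·(-8) - (-14)·7 = -112 - (-98) = -14
d × e = (-182, -168, -14)
|d × e| = √((-182)² + (-168)² + (-14)²) = √61544 ≈ 248.0806
area = ½ · 248.0806 ≈ 124.040

124.040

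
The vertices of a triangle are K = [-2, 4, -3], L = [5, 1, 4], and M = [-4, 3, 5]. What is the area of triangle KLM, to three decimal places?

KL = (7, -3, 7),  KM = (-2, -1, 8)
i: (-3)·8 - 7·(-1) = -24 - (-7) = -17
j: 7·(-2) - 7·8 = -14 - 56 = -70
k: 7·(-1) - (-3)·(-2) = -7 - 6 = -13
KL × KM = (-17, -70, -13)
|KL × KM| = √5358 ≈ 73.1984
area = ½ · 73.1984 ≈ 36.599

36.599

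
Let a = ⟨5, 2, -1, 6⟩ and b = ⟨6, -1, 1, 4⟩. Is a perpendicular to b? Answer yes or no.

a · b = 5·6 + 2·(-1) + (-1)·1 + 6·4 = 30 - 2 - 1 + 24 = 51
Nonzero, so the vectors are not orthogonal.

no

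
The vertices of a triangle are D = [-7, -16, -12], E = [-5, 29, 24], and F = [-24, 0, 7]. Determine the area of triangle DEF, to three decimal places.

532.811

DE = (2, 45, 36),  DF = (-17, 16, 19)
i: 45·19 - 36·16 = 855 - 576 = 279
j: 36·(-17) - 2·19 = -612 - 38 = -650
k: 2·16 - 45·(-17) = 32 - (-765) = 797
DE × DF = (279, -650, 797)
|DE × DF| = √1135550 ≈ 1065.6219
area = ½ · 1065.6219 ≈ 532.811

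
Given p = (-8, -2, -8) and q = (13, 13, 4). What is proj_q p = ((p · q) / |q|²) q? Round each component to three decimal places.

(-5.949, -5.949, -1.831)

p · q = (-8)·13 + (-2)·13 + (-8)·4 = -104 - 26 - 32 = -162
|q|² = 169 + 169 + 16 = 354
proj_q p = (-162/354) · (13, 13, 4) ≈ (-5.949, -5.949, -1.831)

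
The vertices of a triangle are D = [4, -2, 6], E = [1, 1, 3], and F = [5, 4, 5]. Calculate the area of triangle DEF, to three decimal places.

DE = (-3, 3, -3),  DF = (1, 6, -1)
i: 3·(-1) - (-3)·6 = -3 - (-18) = 15
j: (-3)·1 - (-3)·(-1) = -3 - 3 = -6
k: (-3)·6 - 3·1 = -18 - 3 = -21
DE × DF = (15, -6, -21)
|DE × DF| = √702 ≈ 26.4953
area = ½ · 26.4953 ≈ 13.248

13.248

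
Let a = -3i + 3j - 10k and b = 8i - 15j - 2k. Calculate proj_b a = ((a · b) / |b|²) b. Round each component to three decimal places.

(-1.338, 2.509, 0.334)

a · b = (-3)·8 + 3·(-15) + (-10)·(-2) = -24 - 45 + 20 = -49
|b|² = 64 + 225 + 4 = 293
proj_b a = (-49/293) · (8, -15, -2) ≈ (-1.338, 2.509, 0.334)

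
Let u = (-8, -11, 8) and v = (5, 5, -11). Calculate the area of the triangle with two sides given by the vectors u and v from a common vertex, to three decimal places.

i: (-11)·(-11) - 8·5 = 121 - 40 = 81
j: 8·5 - (-8)·(-11) = 40 - 88 = -48
k: (-8)·5 - (-11)·5 = -40 - (-55) = 15
u × v = (81, -48, 15)
|u × v| = √(81² + (-48)² + 15²) = √9090 ≈ 95.3415
area = ½ · 95.3415 ≈ 47.671

47.671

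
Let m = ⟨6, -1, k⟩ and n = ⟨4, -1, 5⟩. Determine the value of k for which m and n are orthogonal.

-5

m · n = 6·4 + (-1)·(-1) + k·5 = 25 + 5k
Set equal to 0: 5k = -25, so k = -5.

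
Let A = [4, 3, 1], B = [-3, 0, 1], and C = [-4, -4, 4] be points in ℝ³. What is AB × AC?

AB = (-7, -3, 0)
AC = (-8, -7, 3)
i: (-3)·3 - 0·(-7) = -9 - 0 = -9
j: 0·(-8) - (-7)·3 = 0 - (-21) = 21
k: (-7)·(-7) - (-3)·(-8) = 49 - 24 = 25
AB × AC = (-9, 21, 25)

(-9, 21, 25)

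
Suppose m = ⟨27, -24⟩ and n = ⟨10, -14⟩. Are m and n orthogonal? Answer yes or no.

no

m · n = 27·10 + (-24)·(-14) = 270 + 336 = 606
Nonzero, so the vectors are not orthogonal.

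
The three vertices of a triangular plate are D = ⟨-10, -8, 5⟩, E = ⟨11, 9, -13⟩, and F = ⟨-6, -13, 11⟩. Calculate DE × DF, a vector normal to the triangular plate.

(12, -198, -173)

DE = (21, 17, -18)
DF = (4, -5, 6)
i: 17·6 - (-18)·(-5) = 102 - 90 = 12
j: (-18)·4 - 21·6 = -72 - 126 = -198
k: 21·(-5) - 17·4 = -105 - 68 = -173
DE × DF = (12, -198, -173)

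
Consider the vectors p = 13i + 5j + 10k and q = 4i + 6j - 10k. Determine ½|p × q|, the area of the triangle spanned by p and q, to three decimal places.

i: 5·(-10) - 10·6 = -50 - 60 = -110
j: 10·4 - 13·(-10) = 40 - (-130) = 170
k: 13·6 - 5·4 = 78 - 20 = 58
p × q = (-110, 170, 58)
|p × q| = √((-110)² + 170² + 58²) = √44364 ≈ 210.6276
area = ½ · 210.6276 ≈ 105.314

105.314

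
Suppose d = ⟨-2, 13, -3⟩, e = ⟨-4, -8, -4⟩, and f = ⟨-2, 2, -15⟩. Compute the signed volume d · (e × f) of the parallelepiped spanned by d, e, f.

-860

e × f:
i: (-8)·(-15) - (-4)·2 = 120 - (-8) = 128
j: (-4)·(-2) - (-4)·(-15) = 8 - 60 = -52
k: (-4)·2 - (-8)·(-2) = -8 - 16 = -24
e × f = (128, -52, -24)
d · (e × f) = (-2)·128 + 13·(-52) + (-3)·(-24) = -256 - 676 + 72 = -860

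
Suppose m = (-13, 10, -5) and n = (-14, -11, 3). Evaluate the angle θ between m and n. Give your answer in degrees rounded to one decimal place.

m · n = (-13)·(-14) + 10·(-11) + (-5)·3 = 182 - 110 - 15 = 57
|m|² = 169 + 100 + 25 = 294,  |m| = √294 ≈ 17.146428
|n|² = 196 + 121 + 9 = 326,  |n| = √326 ≈ 18.055470
cos θ = 57 / (17.146428 · 18.055470) ≈ 0.18412
θ = arccos(0.18412) ≈ 79.4°

79.4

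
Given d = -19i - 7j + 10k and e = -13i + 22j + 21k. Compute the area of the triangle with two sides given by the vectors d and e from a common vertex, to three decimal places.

i: (-7)·21 - 10·22 = -147 - 220 = -367
j: 10·(-13) - (-19)·21 = -130 - (-399) = 269
k: (-19)·22 - (-7)·(-13) = -418 - 91 = -509
d × e = (-367, 269, -509)
|d × e| = √((-367)² + 269² + (-509)²) = √466131 ≈ 682.7379
area = ½ · 682.7379 ≈ 341.369

341.369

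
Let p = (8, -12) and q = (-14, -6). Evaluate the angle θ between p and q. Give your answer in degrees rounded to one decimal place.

100.5

p · q = 8·(-14) + (-12)·(-6) = -112 + 72 = -40
|p|² = 64 + 144 = 208,  |p| = √208 ≈ 14.422205
|q|² = 196 + 36 = 232,  |q| = √232 ≈ 15.231546
cos θ = -40 / (14.422205 · 15.231546) ≈ -0.18209
θ = arccos(-0.18209) ≈ 100.5°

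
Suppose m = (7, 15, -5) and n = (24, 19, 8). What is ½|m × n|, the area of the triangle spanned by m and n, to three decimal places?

179.395

i: 15·8 - (-5)·19 = 120 - (-95) = 215
j: (-5)·24 - 7·8 = -120 - 56 = -176
k: 7·19 - 15·24 = 133 - 360 = -227
m × n = (215, -176, -227)
|m × n| = √(215² + (-176)² + (-227)²) = √128730 ≈ 358.7896
area = ½ · 358.7896 ≈ 179.395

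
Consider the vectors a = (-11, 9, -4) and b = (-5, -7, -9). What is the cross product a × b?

(-109, -79, 122)

i: 9·(-9) - (-4)·(-7) = -81 - 28 = -109
j: (-4)·(-5) - (-11)·(-9) = 20 - 99 = -79
k: (-11)·(-7) - 9·(-5) = 77 - (-45) = 122
a × b = (-109, -79, 122)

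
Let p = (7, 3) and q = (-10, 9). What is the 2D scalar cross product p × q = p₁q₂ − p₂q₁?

7·9 - 3·(-10) = 63 - (-30) = 93

93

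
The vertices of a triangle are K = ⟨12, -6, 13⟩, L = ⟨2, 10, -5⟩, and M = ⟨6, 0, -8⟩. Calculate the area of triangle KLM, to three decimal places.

126.178

KL = (-10, 16, -18),  KM = (-6, 6, -21)
i: 16·(-21) - (-18)·6 = -336 - (-108) = -228
j: (-18)·(-6) - (-10)·(-21) = 108 - 210 = -102
k: (-10)·6 - 16·(-6) = -60 - (-96) = 36
KL × KM = (-228, -102, 36)
|KL × KM| = √63684 ≈ 252.3569
area = ½ · 252.3569 ≈ 126.178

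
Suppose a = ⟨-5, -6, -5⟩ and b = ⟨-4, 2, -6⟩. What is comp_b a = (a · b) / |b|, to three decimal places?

5.078

a · b = (-5)·(-4) + (-6)·2 + (-5)·(-6) = 20 - 12 + 30 = 38
|b| = √(16 + 4 + 36) = √56 ≈ 7.4833
comp_b a = 38 / √56 ≈ 5.078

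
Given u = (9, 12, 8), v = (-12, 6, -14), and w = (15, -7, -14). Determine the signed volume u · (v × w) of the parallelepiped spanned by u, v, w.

v × w:
i: 6·(-14) - (-14)·(-7) = -84 - 98 = -182
j: (-14)·15 - (-12)·(-14) = -210 - 168 = -378
k: (-12)·(-7) - 6·15 = 84 - 90 = -6
v × w = (-182, -378, -6)
u · (v × w) = 9·(-182) + 12·(-378) + 8·(-6) = -1638 - 4536 - 48 = -6222

-6222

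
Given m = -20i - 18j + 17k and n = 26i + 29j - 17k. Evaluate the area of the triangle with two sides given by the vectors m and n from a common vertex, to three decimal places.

120.330

i: (-18)·(-17) - 17·29 = 306 - 493 = -187
j: 17·26 - (-20)·(-17) = 442 - 340 = 102
k: (-20)·29 - (-18)·26 = -580 - (-468) = -112
m × n = (-187, 102, -112)
|m × n| = √((-187)² + 102² + (-112)²) = √57917 ≈ 240.6595
area = ½ · 240.6595 ≈ 120.330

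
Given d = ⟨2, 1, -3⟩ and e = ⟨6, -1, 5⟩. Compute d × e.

i: 1·5 - (-3)·(-1) = 5 - 3 = 2
j: (-3)·6 - 2·5 = -18 - 10 = -28
k: 2·(-1) - 1·6 = -2 - 6 = -8
d × e = (2, -28, -8)

(2, -28, -8)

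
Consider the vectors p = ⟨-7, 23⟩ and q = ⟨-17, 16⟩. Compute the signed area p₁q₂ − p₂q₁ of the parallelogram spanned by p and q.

279

(-7)·16 - 23·(-17) = -112 - (-391) = 279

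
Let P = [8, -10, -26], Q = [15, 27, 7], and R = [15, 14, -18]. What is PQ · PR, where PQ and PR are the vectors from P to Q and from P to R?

1201

PQ = Q − P = (7, 37, 33)
PR = R − P = (7, 24, 8)
PQ · PR = 7·7 + 37·24 + 33·8 = 49 + 888 + 264 = 1201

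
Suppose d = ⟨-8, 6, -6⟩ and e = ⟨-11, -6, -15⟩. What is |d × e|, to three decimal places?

178.292

i: 6·(-15) - (-6)·(-6) = -90 - 36 = -126
j: (-6)·(-11) - (-8)·(-15) = 66 - 120 = -54
k: (-8)·(-6) - 6·(-11) = 48 - (-66) = 114
d × e = (-126, -54, 114)
|d × e| = √((-126)² + (-54)² + 114²) = √31788 ≈ 178.2919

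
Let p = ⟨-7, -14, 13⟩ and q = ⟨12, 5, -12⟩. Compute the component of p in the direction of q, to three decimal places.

p · q = (-7)·12 + (-14)·5 + 13·(-12) = -84 - 70 - 156 = -310
|q| = √(144 + 25 + 144) = √313 ≈ 17.6918
comp_q p = -310 / √313 ≈ -17.522

-17.522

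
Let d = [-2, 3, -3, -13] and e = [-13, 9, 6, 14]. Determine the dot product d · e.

-147

d · e = (-2)·(-13) + 3·9 + (-3)·6 + (-13)·14 = 26 + 27 - 18 - 182 = -147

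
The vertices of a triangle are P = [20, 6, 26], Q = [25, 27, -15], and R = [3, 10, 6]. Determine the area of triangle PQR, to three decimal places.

459.041

PQ = (5, 21, -41),  PR = (-17, 4, -20)
i: 21·(-20) - (-41)·4 = -420 - (-164) = -256
j: (-41)·(-17) - 5·(-20) = 697 - (-100) = 797
k: 5·4 - 21·(-17) = 20 - (-357) = 377
PQ × PR = (-256, 797, 377)
|PQ × PR| = √842874 ≈ 918.0817
area = ½ · 918.0817 ≈ 459.041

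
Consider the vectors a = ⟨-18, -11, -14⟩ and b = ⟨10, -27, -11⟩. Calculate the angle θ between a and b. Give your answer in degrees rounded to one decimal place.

a · b = (-18)·10 + (-11)·(-27) + (-14)·(-11) = -180 + 297 + 154 = 271
|a|² = 324 + 121 + 196 = 641,  |a| = √641 ≈ 25.317978
|b|² = 100 + 729 + 121 = 950,  |b| = √950 ≈ 30.822070
cos θ = 271 / (25.317978 · 30.822070) ≈ 0.34728
θ = arccos(0.34728) ≈ 69.7°

69.7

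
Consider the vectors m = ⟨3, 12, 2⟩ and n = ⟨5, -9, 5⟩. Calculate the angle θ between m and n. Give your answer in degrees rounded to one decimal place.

125.4

m · n = 3·5 + 12·(-9) + 2·5 = 15 - 108 + 10 = -83
|m|² = 9 + 144 + 4 = 157,  |m| = √157 ≈ 12.529964
|n|² = 25 + 81 + 25 = 131,  |n| = √131 ≈ 11.445523
cos θ = -83 / (12.529964 · 11.445523) ≈ -0.57875
θ = arccos(-0.57875) ≈ 125.4°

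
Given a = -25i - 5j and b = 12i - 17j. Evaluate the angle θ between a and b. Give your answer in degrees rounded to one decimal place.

113.9

a · b = (-25)·12 + (-5)·(-17) = -300 + 85 = -215
|a|² = 625 + 25 = 650,  |a| = √650 ≈ 25.495098
|b|² = 144 + 289 = 433,  |b| = √433 ≈ 20.808652
cos θ = -215 / (25.495098 · 20.808652) ≈ -0.40526
θ = arccos(-0.40526) ≈ 113.9°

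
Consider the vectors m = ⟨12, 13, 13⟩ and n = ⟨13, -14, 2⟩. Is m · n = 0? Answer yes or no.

m · n = 12·13 + 13·(-14) + 13·2 = 156 - 182 + 26 = 0
Zero, so the vectors are orthogonal.

yes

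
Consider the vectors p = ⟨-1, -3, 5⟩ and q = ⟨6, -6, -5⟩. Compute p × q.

(45, 25, 24)

i: (-3)·(-5) - 5·(-6) = 15 - (-30) = 45
j: 5·6 - (-1)·(-5) = 30 - 5 = 25
k: (-1)·(-6) - (-3)·6 = 6 - (-18) = 24
p × q = (45, 25, 24)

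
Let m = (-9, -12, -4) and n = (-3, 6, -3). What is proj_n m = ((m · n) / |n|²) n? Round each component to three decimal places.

(1.833, -3.667, 1.833)

m · n = (-9)·(-3) + (-12)·6 + (-4)·(-3) = 27 - 72 + 12 = -33
|n|² = 9 + 36 + 9 = 54
proj_n m = (-33/54) · (-3, 6, -3) ≈ (1.833, -3.667, 1.833)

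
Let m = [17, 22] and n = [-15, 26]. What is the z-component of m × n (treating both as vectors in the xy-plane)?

17·26 - 22·(-15) = 442 - (-330) = 772

772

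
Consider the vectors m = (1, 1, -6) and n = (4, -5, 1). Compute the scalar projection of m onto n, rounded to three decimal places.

-1.080

m · n = 1·4 + 1·(-5) + (-6)·1 = 4 - 5 - 6 = -7
|n| = √(16 + 25 + 1) = √42 ≈ 6.4807
comp_n m = -7 / √42 ≈ -1.080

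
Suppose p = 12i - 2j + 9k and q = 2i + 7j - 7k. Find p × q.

(-49, 102, 88)

i: (-2)·(-7) - 9·7 = 14 - 63 = -49
j: 9·2 - 12·(-7) = 18 - (-84) = 102
k: 12·7 - (-2)·2 = 84 - (-4) = 88
p × q = (-49, 102, 88)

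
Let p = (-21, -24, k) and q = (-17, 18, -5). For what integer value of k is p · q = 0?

-15

p · q = (-21)·(-17) + (-24)·18 + k·(-5) = -75 - 5k
Set equal to 0: -5k = 75, so k = -15.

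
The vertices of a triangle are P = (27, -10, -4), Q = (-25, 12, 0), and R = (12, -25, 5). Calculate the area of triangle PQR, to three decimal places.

605.212

PQ = (-52, 22, 4),  PR = (-15, -15, 9)
i: 22·9 - 4·(-15) = 198 - (-60) = 258
j: 4·(-15) - (-52)·9 = -60 - (-468) = 408
k: (-52)·(-15) - 22·(-15) = 780 - (-330) = 1110
PQ × PR = (258, 408, 1110)
|PQ × PR| = √1465128 ≈ 1210.4247
area = ½ · 1210.4247 ≈ 605.212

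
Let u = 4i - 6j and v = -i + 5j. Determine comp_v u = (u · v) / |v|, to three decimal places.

-6.668

u · v = 4·(-1) + (-6)·5 = -4 - 30 = -34
|v| = √(1 + 25) = √26 ≈ 5.0990
comp_v u = -34 / √26 ≈ -6.668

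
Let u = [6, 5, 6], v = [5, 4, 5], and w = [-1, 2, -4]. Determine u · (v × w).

3

v × w:
i: 4·(-4) - 5·2 = -16 - 10 = -26
j: 5·(-1) - 5·(-4) = -5 - (-20) = 15
k: 5·2 - 4·(-1) = 10 - (-4) = 14
v × w = (-26, 15, 14)
u · (v × w) = 6·(-26) + 5·15 + 6·14 = -156 + 75 + 84 = 3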